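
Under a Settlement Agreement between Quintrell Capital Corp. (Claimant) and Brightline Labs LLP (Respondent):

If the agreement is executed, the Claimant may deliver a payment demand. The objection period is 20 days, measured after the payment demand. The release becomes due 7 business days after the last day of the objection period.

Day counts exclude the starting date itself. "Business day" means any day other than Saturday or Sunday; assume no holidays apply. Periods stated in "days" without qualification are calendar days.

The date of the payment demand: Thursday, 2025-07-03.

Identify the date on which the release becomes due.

2025-08-01

The last day of the objection period: 2025-07-03 + 20 days = 2025-07-23.
From Wednesday, 2025-07-23, 7 business days (Jul 24, Jul 25, Jul 28, Jul 29, Jul 30, Jul 31, Aug 1, skipping weekends) brings us to Friday, 2025-08-01, which is the date on which the release becomes due.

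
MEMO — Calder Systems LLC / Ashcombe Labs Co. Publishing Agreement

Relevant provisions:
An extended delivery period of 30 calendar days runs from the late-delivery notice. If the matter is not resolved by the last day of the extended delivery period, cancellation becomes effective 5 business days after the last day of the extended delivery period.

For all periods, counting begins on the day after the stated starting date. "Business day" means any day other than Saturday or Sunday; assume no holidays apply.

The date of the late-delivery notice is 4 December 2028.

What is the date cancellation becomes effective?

10 January 2029

The last day of the extended delivery period: 4 December 2028 + 30 days = 3 January 2029.
From Wednesday, 3 January 2029, 5 business days (Jan 4, Jan 5, Jan 8, Jan 9, Jan 10, skipping weekends) brings us to Wednesday, 10 January 2029, which is the date cancellation becomes effective.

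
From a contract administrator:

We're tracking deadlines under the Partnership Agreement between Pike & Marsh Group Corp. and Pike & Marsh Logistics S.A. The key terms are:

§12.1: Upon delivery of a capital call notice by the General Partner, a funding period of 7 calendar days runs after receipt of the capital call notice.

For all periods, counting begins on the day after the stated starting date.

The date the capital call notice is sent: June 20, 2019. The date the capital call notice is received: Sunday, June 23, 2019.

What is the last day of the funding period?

The last day of the funding period: June 23, 2019 + 7 days = June 30, 2019.

June 30, 2019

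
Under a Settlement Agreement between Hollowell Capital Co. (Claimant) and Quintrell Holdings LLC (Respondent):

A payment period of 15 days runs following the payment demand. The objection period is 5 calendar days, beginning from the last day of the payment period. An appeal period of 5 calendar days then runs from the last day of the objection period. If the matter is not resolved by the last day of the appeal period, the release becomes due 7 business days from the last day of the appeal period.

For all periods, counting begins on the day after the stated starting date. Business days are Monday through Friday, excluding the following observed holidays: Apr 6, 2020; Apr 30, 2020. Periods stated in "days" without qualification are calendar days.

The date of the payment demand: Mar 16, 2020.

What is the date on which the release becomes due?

The last day of the payment period: 15 calendar days after Mar 16, 2020 is Mar 31, 2020.
The last day of the objection period: Mar 31, 2020 + 5 days = Apr 5, 2020.
Adding 5 calendar days to Apr 5, 2020 gives Apr 10, 2020, which is the last day of the appeal period.
From Friday, Apr 10, 2020, 7 business days (Apr 13, Apr 14, Apr 15, Apr 16, Apr 17, Apr 20, Apr 21, skipping weekends) brings us to Tuesday, Apr 21, 2020, which is the date on which the release becomes due.

Apr 21, 2020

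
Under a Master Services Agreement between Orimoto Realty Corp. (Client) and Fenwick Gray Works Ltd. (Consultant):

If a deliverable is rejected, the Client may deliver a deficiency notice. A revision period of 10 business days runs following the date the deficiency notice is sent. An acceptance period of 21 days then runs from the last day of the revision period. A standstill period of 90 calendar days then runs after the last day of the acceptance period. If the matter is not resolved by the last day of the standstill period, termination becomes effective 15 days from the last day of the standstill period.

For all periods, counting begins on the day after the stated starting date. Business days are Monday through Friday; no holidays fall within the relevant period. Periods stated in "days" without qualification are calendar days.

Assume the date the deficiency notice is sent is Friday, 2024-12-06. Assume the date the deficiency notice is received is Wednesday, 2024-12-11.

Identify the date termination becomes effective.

2025-04-25

The last day of the revision period: 10 business days after Friday, 2024-12-06, skipping weekends — Dec 9, Dec 10, Dec 11, Dec 12, Dec 13, Dec 16, Dec 17, Dec 18, Dec 19, Dec 20 — lands on Friday, 2024-12-20.
The last day of the acceptance period: 21 calendar days after 2024-12-20 is 2025-01-10.
Adding 90 calendar days to 2025-01-10 gives 2025-04-10, which is the last day of the standstill period.
The date termination becomes effective: 15 calendar days after 2025-04-10 is 2025-04-25.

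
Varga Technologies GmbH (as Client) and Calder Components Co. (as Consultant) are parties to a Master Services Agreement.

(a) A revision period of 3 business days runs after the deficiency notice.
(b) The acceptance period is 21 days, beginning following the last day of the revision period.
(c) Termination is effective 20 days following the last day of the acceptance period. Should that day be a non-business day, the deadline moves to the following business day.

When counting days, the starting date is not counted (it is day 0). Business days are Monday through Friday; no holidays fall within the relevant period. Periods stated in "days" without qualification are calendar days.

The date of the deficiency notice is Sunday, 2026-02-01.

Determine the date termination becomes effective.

2026-03-17

The last day of the revision period: counting 3 business days from Sunday, 2026-02-01 (Feb 2, Feb 3, Feb 4, skipping weekends) reaches Wednesday, 2026-02-04.
The last day of the acceptance period: 21 calendar days after 2026-02-04 is 2026-02-25.
The date termination becomes effective: 20 calendar days after 2026-02-25 is 2026-03-17. 2026-03-17 is a Tuesday, so no roll-forward applies.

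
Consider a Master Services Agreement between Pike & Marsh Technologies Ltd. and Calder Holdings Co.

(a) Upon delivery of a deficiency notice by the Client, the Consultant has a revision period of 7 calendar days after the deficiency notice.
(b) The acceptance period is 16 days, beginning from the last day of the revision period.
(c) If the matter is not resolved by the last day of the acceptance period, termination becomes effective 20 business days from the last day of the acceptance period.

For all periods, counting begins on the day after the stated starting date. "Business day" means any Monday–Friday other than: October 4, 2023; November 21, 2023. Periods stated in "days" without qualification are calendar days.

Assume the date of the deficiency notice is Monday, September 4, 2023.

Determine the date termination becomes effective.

October 26, 2023

Adding 7 calendar days to September 4, 2023 gives September 11, 2023, which is the last day of the revision period.
The last day of the acceptance period: September 11, 2023 + 16 days = September 27, 2023.
The date termination becomes effective: counting 20 business days from Wednesday, September 27, 2023 (Sep 28, Sep 29, Oct 2, Oct 3, …, Oct 24, Oct 25, Oct 26, skipping weekends and the listed holiday on Oct 4) reaches Thursday, October 26, 2023.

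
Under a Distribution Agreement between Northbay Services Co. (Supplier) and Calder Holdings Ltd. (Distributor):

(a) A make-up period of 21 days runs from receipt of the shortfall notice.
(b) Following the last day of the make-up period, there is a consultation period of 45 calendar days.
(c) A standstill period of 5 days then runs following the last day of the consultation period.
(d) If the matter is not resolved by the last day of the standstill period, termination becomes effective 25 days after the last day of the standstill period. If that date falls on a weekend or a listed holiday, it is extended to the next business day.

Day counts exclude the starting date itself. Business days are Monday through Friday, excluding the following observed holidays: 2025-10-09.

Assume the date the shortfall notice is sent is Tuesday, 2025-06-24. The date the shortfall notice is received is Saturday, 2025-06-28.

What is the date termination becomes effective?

2025-10-02

The last day of the make-up period: 2025-06-28 + 21 days = 2025-07-19.
The last day of the consultation period: 45 calendar days after 2025-07-19 is 2025-09-02.
The last day of the standstill period: 5 calendar days after 2025-09-02 is 2025-09-07.
The date termination becomes effective: 25 calendar days after 2025-09-07 is 2025-10-02. 2025-10-02 is a Thursday and is not a listed holiday, so no roll-forward applies.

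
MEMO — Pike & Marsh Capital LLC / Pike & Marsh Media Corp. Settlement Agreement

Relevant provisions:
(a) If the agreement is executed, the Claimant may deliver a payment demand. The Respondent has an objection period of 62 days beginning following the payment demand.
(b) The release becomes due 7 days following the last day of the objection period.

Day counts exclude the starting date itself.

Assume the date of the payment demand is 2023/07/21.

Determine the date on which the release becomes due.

The last day of the objection period: 2023/07/21 + 62 days = 2023/09/21.
The date on which the release becomes due: 2023/09/21 + 7 days = 2023/09/28.

2023/09/28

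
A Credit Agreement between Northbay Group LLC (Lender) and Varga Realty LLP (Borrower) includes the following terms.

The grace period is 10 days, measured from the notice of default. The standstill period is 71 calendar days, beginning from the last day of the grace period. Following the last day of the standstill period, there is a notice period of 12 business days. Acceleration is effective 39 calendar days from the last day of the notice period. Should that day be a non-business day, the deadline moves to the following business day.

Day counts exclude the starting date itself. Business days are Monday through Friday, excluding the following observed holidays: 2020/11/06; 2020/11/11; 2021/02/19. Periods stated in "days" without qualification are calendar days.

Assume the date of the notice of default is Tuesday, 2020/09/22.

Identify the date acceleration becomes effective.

2021/02/08

Adding 10 calendar days to 2020/09/22 gives 2020/10/02, which is the last day of the grace period.
Adding 71 calendar days to 2020/10/02 gives 2020/12/12, which is the last day of the standstill period.
The last day of the notice period: 12 business days after Saturday, 2020/12/12, skipping weekends — Dec 14, Dec 15, Dec 16, Dec 17, …, Dec 25, Dec 28, Dec 29 — lands on Tuesday, 2020/12/29.
The date acceleration becomes effective: 39 calendar days after 2020/12/29 is 2021/02/06. That falls on a Saturday, so it rolls to the next business day, Monday, 2021/02/08.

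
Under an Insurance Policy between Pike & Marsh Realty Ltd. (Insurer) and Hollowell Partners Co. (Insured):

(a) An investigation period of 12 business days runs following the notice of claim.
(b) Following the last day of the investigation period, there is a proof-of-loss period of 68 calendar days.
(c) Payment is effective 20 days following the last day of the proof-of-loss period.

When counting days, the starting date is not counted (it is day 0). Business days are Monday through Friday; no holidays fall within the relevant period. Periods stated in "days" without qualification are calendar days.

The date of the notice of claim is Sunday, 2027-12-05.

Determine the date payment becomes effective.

The last day of the investigation period: counting 12 business days from Sunday, 2027-12-05 (Dec 6, Dec 7, Dec 8, Dec 9, …, Dec 17, Dec 20, Dec 21, skipping weekends) reaches Tuesday, 2027-12-21.
The last day of the proof-of-loss period: 2027-12-21 + 68 days = 2028-02-27.
The date payment becomes effective: 2028-02-27 + 20 days = 2028-03-18.

2028-03-18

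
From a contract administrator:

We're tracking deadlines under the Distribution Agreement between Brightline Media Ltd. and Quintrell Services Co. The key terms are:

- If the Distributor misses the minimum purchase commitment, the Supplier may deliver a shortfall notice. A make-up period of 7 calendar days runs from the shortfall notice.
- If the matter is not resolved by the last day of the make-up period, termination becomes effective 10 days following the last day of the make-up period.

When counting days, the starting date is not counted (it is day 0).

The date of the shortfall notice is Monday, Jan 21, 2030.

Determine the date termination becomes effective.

Feb 7, 2030

The last day of the make-up period: Jan 21, 2030 + 7 days = Jan 28, 2030.
The date termination becomes effective: 10 calendar days after Jan 28, 2030 is Feb 7, 2030.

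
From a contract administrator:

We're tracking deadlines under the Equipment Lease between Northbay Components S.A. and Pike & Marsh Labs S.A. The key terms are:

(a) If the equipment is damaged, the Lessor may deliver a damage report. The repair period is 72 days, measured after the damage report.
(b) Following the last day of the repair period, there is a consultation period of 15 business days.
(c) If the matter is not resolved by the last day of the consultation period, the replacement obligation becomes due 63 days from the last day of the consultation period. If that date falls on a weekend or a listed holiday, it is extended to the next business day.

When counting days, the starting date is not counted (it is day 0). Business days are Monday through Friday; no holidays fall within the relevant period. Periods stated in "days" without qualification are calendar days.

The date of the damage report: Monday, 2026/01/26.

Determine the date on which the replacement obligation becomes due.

The last day of the repair period: 72 calendar days after 2026/01/26 is 2026/04/08.
The last day of the consultation period: 15 business days after Wednesday, 2026/04/08, skipping weekends — Apr 9, Apr 10, Apr 13, Apr 14, …, Apr 27, Apr 28, Apr 29 — lands on Wednesday, 2026/04/29.
Adding 63 calendar days to 2026/04/29 gives 2026/07/01, which is the date on which the replacement obligation becomes due. 2026/07/01 is a Wednesday, so no roll-forward applies.

2026/07/01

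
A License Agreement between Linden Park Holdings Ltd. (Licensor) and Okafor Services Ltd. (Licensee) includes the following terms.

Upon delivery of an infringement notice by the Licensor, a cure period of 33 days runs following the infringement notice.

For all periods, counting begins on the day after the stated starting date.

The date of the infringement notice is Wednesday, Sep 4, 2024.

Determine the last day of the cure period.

Oct 7, 2024

The last day of the cure period: Sep 4, 2024 + 33 days = Oct 7, 2024.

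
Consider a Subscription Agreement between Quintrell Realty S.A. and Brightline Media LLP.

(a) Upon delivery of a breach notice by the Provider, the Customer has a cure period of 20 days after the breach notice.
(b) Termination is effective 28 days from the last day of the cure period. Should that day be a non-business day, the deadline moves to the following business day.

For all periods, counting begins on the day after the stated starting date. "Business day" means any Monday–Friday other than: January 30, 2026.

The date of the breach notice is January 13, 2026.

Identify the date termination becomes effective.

March 2, 2026

The last day of the cure period: 20 calendar days after January 13, 2026 is February 2, 2026.
Adding 28 calendar days to February 2, 2026 gives March 2, 2026, which is the date termination becomes effective. March 2, 2026 is a Monday and is not a listed holiday, so no roll-forward applies.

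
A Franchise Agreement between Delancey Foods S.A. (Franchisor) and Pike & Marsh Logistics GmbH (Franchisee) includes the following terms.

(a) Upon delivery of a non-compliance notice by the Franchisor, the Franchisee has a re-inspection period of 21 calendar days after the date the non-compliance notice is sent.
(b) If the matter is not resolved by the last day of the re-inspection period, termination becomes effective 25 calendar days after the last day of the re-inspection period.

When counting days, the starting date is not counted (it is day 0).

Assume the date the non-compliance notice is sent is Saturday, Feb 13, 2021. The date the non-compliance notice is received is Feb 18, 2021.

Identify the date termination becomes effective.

Mar 31, 2021

The last day of the re-inspection period: Feb 13, 2021 + 21 days = Mar 6, 2021.
The date termination becomes effective: Mar 6, 2021 + 25 days = Mar 31, 2021.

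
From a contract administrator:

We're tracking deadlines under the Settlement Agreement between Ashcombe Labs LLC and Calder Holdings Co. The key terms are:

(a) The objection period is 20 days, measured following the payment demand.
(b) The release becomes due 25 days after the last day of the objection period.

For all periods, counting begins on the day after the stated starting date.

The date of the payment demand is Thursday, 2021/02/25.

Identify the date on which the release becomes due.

2021/04/11

The last day of the objection period: 20 calendar days after 2021/02/25 is 2021/03/17.
The date on which the release becomes due: 2021/03/17 + 25 days = 2021/04/11.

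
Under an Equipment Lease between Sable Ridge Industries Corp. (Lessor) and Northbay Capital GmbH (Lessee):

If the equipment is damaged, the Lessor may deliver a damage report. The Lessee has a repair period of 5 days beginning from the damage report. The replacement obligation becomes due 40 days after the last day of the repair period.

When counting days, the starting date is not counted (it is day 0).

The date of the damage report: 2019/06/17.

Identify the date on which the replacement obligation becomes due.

Adding 5 calendar days to 2019/06/17 gives 2019/06/22, which is the last day of the repair period.
Adding 40 calendar days to 2019/06/22 gives 2019/08/01, which is the date on which the replacement obligation becomes due.

2019/08/01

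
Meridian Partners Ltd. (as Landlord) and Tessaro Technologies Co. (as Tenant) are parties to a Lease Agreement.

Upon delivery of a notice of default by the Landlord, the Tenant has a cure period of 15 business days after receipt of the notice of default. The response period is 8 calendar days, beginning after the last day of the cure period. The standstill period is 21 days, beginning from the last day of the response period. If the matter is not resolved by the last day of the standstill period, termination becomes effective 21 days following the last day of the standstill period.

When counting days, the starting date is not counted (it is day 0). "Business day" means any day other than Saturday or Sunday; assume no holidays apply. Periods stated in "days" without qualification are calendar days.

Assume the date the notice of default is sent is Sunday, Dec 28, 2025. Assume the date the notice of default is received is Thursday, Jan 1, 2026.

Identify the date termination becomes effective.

The last day of the cure period: 15 business days after Thursday, Jan 1, 2026, skipping weekends — Jan 2, Jan 5, Jan 6, Jan 7, …, Jan 20, Jan 21, Jan 22 — lands on Thursday, Jan 22, 2026.
The last day of the response period: 8 calendar days after Jan 22, 2026 is Jan 30, 2026.
Adding 21 calendar days to Jan 30, 2026 gives Feb 20, 2026, which is the last day of the standstill period.
The date termination becomes effective: Feb 20, 2026 + 21 days = Mar 13, 2026.

Mar 13, 2026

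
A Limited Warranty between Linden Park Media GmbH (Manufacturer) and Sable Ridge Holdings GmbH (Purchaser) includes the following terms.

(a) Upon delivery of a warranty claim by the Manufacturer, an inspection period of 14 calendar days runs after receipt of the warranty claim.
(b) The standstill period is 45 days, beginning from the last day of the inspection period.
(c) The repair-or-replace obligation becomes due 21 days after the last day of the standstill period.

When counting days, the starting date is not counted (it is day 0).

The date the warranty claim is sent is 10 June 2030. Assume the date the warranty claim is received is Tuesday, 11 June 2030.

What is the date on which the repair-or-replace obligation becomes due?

The last day of the inspection period: 14 calendar days after 11 June 2030 is 25 June 2030.
The last day of the standstill period: 45 calendar days after 25 June 2030 is 9 August 2030.
Adding 21 calendar days to 9 August 2030 gives 30 August 2030, which is the date on which the repair-or-replace obligation becomes due.

30 August 2030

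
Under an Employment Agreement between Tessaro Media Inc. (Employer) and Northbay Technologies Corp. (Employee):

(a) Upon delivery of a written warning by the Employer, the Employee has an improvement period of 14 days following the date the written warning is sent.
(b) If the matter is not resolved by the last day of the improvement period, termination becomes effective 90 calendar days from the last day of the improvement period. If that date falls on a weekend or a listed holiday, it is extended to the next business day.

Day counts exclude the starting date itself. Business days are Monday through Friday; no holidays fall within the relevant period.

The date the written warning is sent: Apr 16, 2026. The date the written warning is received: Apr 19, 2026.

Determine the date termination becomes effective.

Adding 14 calendar days to Apr 16, 2026 gives Apr 30, 2026, which is the last day of the improvement period.
Adding 90 calendar days to Apr 30, 2026 gives Jul 29, 2026, which is the date termination becomes effective. Jul 29, 2026 is a Wednesday, so no roll-forward applies.

Jul 29, 2026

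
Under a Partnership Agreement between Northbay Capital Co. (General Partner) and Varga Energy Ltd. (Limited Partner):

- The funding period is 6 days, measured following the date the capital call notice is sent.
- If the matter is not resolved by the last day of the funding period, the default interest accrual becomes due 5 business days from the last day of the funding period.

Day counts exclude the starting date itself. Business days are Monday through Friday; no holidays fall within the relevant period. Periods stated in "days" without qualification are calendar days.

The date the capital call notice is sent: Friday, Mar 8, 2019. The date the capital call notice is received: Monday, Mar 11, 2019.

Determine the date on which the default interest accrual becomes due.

The last day of the funding period: Mar 8, 2019 + 6 days = Mar 14, 2019.
The date on which the default interest accrual becomes due: 5 business days after Thursday, Mar 14, 2019, skipping weekends — Mar 15, Mar 18, Mar 19, Mar 20, Mar 21 — lands on Thursday, Mar 21, 2019.

Mar 21, 2019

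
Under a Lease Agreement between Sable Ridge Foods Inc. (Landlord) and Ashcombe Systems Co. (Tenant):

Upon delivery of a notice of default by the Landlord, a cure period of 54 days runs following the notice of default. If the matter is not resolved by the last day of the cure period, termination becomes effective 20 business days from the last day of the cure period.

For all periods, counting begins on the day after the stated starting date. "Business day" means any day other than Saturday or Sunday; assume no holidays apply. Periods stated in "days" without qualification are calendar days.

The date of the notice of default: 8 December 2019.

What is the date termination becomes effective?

28 February 2020

The last day of the cure period: 54 calendar days after 8 December 2019 is 31 January 2020.
The date termination becomes effective: counting 20 business days from Friday, 31 January 2020 (Feb 3, Feb 4, Feb 5, Feb 6, …, Feb 26, Feb 27, Feb 28, skipping weekends) reaches Friday, 28 February 2020.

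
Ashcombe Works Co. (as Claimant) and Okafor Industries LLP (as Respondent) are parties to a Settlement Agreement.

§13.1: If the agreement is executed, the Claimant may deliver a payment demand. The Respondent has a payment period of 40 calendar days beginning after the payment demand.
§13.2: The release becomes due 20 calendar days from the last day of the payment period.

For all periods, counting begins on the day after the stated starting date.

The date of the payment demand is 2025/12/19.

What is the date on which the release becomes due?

2026/02/17

The last day of the payment period: 2025/12/19 + 40 days = 2026/01/28.
The date on which the release becomes due: 20 calendar days after 2026/01/28 is 2026/02/17.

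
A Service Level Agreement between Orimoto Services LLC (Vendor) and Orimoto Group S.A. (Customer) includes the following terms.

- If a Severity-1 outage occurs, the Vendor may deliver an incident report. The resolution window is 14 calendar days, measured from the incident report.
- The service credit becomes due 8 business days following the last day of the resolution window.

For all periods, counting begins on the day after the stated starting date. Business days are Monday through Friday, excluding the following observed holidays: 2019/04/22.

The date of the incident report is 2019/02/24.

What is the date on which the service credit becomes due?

2019/03/20

The last day of the resolution window: 14 calendar days after 2019/02/24 is 2019/03/10.
The date on which the service credit becomes due: counting 8 business days from Sunday, 2019/03/10 (Mar 11, Mar 12, Mar 13, Mar 14, Mar 15, Mar 18, Mar 19, Mar 20, skipping weekends) reaches Wednesday, 2019/03/20.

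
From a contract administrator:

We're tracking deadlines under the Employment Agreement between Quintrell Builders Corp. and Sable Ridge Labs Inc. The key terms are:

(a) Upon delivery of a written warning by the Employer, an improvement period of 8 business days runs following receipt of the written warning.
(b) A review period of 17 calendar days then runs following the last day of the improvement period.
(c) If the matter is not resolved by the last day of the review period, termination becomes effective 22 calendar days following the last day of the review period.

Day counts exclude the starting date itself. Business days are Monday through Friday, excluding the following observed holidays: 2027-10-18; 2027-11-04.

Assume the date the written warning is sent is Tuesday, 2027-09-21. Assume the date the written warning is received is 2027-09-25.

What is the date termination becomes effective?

2027-11-14

The last day of the improvement period: counting 8 business days from Saturday, 2027-09-25 (Sep 27, Sep 28, Sep 29, Sep 30, Oct 1, Oct 4, Oct 5, Oct 6, skipping weekends) reaches Wednesday, 2027-10-06.
The last day of the review period: 17 calendar days after 2027-10-06 is 2027-10-23.
The date termination becomes effective: 2027-10-23 + 22 days = 2027-11-14.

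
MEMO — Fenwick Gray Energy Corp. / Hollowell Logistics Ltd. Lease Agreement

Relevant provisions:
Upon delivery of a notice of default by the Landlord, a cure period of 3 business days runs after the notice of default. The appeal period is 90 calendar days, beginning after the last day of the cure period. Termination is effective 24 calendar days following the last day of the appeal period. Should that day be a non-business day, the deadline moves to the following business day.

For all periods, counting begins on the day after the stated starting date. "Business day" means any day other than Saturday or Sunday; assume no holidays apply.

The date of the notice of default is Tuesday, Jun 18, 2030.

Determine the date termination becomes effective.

From Tuesday, Jun 18, 2030, 3 business days (Jun 19, Jun 20, Jun 21, skipping weekends) brings us to Friday, Jun 21, 2030, which is the last day of the cure period.
The last day of the appeal period: 90 calendar days after Jun 21, 2030 is Sep 19, 2030.
The date termination becomes effective: Sep 19, 2030 + 24 days = Oct 13, 2030. That falls on a Sunday, so it rolls to the next business day, Monday, Oct 14, 2030.

Oct 14, 2030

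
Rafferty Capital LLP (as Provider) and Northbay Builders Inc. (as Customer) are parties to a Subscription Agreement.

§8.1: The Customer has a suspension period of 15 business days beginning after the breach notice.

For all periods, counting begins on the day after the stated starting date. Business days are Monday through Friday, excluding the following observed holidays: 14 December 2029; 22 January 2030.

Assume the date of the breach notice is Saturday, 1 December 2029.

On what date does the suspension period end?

24 December 2029

From Saturday, 1 December 2029, 15 business days (Dec 3, Dec 4, Dec 5, Dec 6, …, Dec 20, Dec 21, Dec 24, skipping weekends and the listed holiday on Dec 14) brings us to Monday, 24 December 2029, which is the last day of the suspension period.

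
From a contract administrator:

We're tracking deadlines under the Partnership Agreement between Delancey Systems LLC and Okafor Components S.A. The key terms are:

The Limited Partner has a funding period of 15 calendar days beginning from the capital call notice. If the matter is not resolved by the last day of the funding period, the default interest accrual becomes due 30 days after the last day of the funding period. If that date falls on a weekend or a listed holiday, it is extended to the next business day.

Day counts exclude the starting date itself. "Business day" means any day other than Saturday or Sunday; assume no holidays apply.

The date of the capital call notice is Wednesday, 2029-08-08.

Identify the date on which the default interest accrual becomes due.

The last day of the funding period: 2029-08-08 + 15 days = 2029-08-23.
The date on which the default interest accrual becomes due: 30 calendar days after 2029-08-23 is 2029-09-22. That falls on a Saturday, so it rolls to the next business day, Monday, 2029-09-24.

2029-09-24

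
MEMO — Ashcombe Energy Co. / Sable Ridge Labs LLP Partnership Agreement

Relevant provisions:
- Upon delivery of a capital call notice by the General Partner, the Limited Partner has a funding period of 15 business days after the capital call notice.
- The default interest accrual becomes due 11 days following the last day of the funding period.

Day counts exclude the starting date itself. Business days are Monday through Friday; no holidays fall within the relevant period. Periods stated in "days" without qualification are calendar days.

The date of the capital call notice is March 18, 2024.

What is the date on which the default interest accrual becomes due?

April 19, 2024

From Monday, March 18, 2024, 15 business days (Mar 19, Mar 20, Mar 21, Mar 22, …, Apr 4, Apr 5, Apr 8, skipping weekends) brings us to Monday, April 8, 2024, which is the last day of the funding period.
Adding 11 calendar days to April 8, 2024 gives April 19, 2024, which is the date on which the default interest accrual becomes due.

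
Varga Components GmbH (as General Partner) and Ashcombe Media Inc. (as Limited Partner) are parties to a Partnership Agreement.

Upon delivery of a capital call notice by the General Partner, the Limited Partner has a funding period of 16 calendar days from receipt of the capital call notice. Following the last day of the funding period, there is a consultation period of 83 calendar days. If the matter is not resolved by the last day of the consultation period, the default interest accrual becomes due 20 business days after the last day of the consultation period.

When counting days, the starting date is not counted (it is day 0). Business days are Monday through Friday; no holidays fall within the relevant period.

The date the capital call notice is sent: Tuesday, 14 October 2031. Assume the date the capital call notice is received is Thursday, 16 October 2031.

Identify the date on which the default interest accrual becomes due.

The last day of the funding period: 16 October 2031 + 16 days = 1 November 2031.
Adding 83 calendar days to 1 November 2031 gives 23 January 2032, which is the last day of the consultation period.
From Friday, 23 January 2032, 20 business days (Jan 26, Jan 27, Jan 28, Jan 29, …, Feb 18, Feb 19, Feb 20, skipping weekends) brings us to Friday, 20 February 2032, which is the date on which the default interest accrual becomes due.

20 February 2032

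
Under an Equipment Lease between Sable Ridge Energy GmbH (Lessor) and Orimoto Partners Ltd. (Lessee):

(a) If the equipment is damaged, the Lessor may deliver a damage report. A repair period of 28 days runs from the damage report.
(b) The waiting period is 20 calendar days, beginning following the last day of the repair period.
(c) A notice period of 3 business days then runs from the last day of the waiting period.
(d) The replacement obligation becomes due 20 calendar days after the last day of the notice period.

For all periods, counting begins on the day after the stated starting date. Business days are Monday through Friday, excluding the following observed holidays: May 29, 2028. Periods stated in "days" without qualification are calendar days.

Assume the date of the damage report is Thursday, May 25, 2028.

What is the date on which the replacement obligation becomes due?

The last day of the repair period: May 25, 2028 + 28 days = June 22, 2028.
The last day of the waiting period: June 22, 2028 + 20 days = July 12, 2028.
From Wednesday, July 12, 2028, 3 business days (Jul 13, Jul 14, Jul 17, skipping weekends) brings us to Monday, July 17, 2028, which is the last day of the notice period.
The date on which the replacement obligation becomes due: 20 calendar days after July 17, 2028 is August 6, 2028.

August 6, 2028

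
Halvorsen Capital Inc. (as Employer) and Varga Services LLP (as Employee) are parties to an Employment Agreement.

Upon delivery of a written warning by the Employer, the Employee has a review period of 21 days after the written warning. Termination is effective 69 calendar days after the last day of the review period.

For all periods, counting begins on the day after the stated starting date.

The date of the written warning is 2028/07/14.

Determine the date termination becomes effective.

2028/10/12

Adding 21 calendar days to 2028/07/14 gives 2028/08/04, which is the last day of the review period.
Adding 69 calendar days to 2028/08/04 gives 2028/10/12, which is the date termination becomes effective.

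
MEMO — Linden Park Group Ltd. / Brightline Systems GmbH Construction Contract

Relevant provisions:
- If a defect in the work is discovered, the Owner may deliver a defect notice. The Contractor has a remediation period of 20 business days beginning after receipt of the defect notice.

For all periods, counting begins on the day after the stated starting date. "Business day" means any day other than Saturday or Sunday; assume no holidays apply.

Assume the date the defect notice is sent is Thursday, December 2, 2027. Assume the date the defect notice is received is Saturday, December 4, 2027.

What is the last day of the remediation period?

December 31, 2027

The last day of the remediation period: 20 business days after Saturday, December 4, 2027, skipping weekends — Dec 6, Dec 7, Dec 8, Dec 9, …, Dec 29, Dec 30, Dec 31 — lands on Friday, December 31, 2027.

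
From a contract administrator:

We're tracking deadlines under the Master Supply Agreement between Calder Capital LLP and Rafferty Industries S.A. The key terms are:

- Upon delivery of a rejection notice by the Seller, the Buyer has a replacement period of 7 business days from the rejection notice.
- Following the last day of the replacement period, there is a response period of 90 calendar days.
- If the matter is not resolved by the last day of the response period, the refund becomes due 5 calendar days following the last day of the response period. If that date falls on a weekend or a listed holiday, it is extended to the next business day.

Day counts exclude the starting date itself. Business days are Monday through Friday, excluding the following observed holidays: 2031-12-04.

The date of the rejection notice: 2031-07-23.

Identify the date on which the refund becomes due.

The last day of the replacement period: counting 7 business days from Wednesday, 2031-07-23 (Jul 24, Jul 25, Jul 28, Jul 29, Jul 30, Jul 31, Aug 1, skipping weekends) reaches Friday, 2031-08-01.
The last day of the response period: 90 calendar days after 2031-08-01 is 2031-10-30.
The date on which the refund becomes due: 5 calendar days after 2031-10-30 is 2031-11-04. 2031-11-04 is a Tuesday and is not a listed holiday, so no roll-forward applies.

2031-11-04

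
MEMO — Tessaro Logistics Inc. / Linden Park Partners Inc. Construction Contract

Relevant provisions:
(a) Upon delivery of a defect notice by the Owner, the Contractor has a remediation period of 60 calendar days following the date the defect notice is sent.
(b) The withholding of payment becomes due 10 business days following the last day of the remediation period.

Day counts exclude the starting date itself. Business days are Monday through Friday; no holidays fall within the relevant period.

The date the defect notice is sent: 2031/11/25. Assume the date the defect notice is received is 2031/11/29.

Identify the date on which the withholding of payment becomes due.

The last day of the remediation period: 2031/11/25 + 60 days = 2032/01/24.
The date on which the withholding of payment becomes due: 10 business days after Saturday, 2032/01/24, skipping weekends — Jan 26, Jan 27, Jan 28, Jan 29, Jan 30, Feb 2, Feb 3, Feb 4, Feb 5, Feb 6 — lands on Friday, 2032/02/06.

2032/02/06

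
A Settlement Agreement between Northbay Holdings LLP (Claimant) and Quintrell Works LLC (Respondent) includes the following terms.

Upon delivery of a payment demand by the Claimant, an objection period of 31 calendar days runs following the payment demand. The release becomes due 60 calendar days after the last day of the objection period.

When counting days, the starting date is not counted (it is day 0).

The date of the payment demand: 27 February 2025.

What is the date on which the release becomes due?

The last day of the objection period: 27 February 2025 + 31 days = 30 March 2025.
The date on which the release becomes due: 60 calendar days after 30 March 2025 is 29 May 2025.

29 May 2025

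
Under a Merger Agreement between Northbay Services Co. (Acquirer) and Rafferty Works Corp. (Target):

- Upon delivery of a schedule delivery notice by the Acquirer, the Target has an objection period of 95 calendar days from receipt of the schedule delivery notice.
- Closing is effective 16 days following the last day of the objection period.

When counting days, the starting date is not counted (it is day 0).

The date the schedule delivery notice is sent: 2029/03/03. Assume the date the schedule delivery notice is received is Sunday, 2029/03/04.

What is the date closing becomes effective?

The last day of the objection period: 95 calendar days after 2029/03/04 is 2029/06/07.
The date closing becomes effective: 2029/06/07 + 16 days = 2029/06/23.

2029/06/23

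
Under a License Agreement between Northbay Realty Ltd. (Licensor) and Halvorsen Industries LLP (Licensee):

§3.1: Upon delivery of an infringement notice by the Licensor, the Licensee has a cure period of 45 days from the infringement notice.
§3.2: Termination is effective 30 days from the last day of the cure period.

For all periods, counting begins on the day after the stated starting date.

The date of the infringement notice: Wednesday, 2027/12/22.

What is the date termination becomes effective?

Adding 45 calendar days to 2027/12/22 gives 2028/02/05, which is the last day of the cure period.
Adding 30 calendar days to 2028/02/05 gives 2028/03/06, which is the date termination becomes effective.

2028/03/06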